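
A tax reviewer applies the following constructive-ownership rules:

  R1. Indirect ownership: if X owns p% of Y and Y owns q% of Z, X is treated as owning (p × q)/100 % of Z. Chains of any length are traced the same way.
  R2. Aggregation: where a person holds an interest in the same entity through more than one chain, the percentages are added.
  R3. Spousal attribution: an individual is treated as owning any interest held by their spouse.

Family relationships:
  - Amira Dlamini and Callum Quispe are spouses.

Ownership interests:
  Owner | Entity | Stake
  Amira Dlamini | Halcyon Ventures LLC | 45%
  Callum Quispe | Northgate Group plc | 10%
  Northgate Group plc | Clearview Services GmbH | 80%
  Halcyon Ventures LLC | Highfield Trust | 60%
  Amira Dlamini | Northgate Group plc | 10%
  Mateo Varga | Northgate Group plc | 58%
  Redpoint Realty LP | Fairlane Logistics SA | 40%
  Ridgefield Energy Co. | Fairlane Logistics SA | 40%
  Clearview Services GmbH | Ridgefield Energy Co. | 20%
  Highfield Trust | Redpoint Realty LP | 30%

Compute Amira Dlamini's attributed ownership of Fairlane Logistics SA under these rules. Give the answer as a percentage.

4.52%

By spousal attribution (R3), Amira Dlamini is treated as also owning Callum Quispe's interest in Northgate Group plc, giving 10% + 10% = 20%.
Chain via Northgate Group plc → Clearview Services GmbH → Ridgefield Energy Co. (R1): 20% × 80% × 20% × 40% = 1.28% of Fairlane Logistics SA.
Chain via Halcyon Ventures LLC → Highfield Trust → Redpoint Realty LP (R1): 45% × 60% × 30% × 40% = 3.24% of Fairlane Logistics SA.
Aggregating (R2): 1.28% + 3.24% = 4.52%.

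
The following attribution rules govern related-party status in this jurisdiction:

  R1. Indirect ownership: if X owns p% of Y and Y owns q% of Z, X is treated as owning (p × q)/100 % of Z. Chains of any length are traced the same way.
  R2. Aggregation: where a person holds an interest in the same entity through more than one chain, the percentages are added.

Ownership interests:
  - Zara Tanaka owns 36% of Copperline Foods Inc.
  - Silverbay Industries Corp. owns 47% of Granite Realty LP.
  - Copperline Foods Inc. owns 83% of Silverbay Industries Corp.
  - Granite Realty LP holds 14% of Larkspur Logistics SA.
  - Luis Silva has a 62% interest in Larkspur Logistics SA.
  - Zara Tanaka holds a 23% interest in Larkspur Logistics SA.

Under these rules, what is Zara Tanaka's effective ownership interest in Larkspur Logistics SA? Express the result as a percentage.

24.966104%

Chain via Copperline Foods Inc. → Silverbay Industries Corp. → Granite Realty LP (R1): 36% × 83% × 47% × 14% = 1.966104% of Larkspur Logistics SA.
Direct interest in Larkspur Logistics SA: 23%.
Aggregating (R2): 1.966104% + 23% = 24.966104%.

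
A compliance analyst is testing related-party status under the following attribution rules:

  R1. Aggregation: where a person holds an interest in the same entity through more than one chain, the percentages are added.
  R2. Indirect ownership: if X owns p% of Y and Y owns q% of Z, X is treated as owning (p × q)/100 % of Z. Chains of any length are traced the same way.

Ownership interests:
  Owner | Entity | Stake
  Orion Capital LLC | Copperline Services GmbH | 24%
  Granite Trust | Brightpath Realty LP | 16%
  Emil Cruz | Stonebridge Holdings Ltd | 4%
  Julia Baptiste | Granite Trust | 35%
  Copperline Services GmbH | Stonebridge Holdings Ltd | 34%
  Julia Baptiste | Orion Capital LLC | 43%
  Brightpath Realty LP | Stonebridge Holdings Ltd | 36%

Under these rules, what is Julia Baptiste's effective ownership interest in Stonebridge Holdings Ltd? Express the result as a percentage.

5.5248%

Chain via Granite Trust → Brightpath Realty LP (R2): 35% × 16% × 36% = 2.016% of Stonebridge Holdings Ltd.
Chain via Orion Capital LLC → Copperline Services GmbH (R2): 43% × 24% × 34% = 3.5088% of Stonebridge Holdings Ltd.
Aggregating (R1): 2.016% + 3.5088% = 5.5248%.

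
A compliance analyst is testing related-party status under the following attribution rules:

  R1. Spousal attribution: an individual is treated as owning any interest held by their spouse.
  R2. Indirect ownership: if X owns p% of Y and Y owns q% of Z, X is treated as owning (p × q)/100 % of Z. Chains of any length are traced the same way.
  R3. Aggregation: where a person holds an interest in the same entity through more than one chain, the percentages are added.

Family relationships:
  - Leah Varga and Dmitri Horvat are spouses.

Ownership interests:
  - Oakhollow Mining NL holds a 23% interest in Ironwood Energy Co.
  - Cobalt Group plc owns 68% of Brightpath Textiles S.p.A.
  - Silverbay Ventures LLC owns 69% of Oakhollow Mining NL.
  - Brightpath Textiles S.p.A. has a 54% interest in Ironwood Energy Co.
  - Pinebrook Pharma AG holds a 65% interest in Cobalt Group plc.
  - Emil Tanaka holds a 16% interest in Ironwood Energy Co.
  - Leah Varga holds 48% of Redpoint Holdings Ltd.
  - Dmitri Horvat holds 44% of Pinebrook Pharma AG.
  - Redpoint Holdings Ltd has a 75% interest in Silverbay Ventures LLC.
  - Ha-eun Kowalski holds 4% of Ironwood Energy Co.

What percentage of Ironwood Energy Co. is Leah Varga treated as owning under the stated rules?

By spousal attribution (R1), Leah Varga is treated as owning Dmitri Horvat's 44% interest in Pinebrook Pharma AG.
Chain via Redpoint Holdings Ltd → Silverbay Ventures LLC → Oakhollow Mining NL (R2): 48% × 75% × 69% × 23% = 5.7132% of Ironwood Energy Co.
Chain via Pinebrook Pharma AG → Cobalt Group plc → Brightpath Textiles S.p.A. (R2): 44% × 65% × 68% × 54% = 10.50192% of Ironwood Energy Co.
Aggregating (R3): 5.7132% + 10.50192% = 16.21512%.

16.21512%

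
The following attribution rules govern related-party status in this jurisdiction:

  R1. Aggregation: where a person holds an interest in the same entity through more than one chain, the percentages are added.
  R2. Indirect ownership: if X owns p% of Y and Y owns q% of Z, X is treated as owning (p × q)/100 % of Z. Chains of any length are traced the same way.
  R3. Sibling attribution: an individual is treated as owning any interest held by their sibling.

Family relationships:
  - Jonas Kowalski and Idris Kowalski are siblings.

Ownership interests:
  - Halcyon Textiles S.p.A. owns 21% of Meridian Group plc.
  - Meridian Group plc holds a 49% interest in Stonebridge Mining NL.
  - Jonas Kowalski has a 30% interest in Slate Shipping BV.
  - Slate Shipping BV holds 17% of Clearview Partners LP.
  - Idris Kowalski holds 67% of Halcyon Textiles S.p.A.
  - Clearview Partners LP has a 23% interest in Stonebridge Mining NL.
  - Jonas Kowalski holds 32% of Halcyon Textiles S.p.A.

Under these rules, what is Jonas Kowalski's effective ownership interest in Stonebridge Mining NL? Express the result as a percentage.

By sibling attribution (R3), Jonas Kowalski is treated as also owning Idris Kowalski's interest in Halcyon Textiles S.p.A, giving 32% + 67% = 99%.
Chain via Slate Shipping BV → Clearview Partners LP (R2): 30% × 17% × 23% = 1.173% of Stonebridge Mining NL.
Chain via Halcyon Textiles S.p.A. → Meridian Group plc (R2): 99% × 21% × 49% = 10.1871% of Stonebridge Mining NL.
Aggregating (R1): 1.173% + 10.1871% = 11.3601%.

11.3601%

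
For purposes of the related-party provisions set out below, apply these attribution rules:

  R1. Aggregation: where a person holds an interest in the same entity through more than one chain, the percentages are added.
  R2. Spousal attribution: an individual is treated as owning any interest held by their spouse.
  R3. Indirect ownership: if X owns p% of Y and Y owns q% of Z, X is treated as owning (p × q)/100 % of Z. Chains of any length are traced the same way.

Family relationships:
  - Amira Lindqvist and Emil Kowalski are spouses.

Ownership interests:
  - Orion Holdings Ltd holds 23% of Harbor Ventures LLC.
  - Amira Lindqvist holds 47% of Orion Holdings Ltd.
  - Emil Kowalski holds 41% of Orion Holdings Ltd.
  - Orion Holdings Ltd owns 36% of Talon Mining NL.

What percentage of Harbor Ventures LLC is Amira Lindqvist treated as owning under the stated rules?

20.24%

By spousal attribution (R2), Amira Lindqvist is treated as also owning Emil Kowalski's interest in Orion Holdings Ltd, giving 47% + 41% = 88%.
Chain via Orion Holdings Ltd (R3): 88% × 23% = 20.24% of Harbor Ventures LLC.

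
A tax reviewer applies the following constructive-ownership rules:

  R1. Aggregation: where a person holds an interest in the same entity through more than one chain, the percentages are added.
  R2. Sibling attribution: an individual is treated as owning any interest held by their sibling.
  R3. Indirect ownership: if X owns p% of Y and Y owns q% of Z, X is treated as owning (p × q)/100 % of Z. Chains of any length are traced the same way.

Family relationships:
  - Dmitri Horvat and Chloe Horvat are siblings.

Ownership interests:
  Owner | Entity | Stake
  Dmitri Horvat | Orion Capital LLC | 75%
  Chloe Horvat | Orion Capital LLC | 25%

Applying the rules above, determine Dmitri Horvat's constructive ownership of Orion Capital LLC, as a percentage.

By sibling attribution (R2), Dmitri Horvat is treated as also owning Chloe Horvat's interest in Orion Capital LLC, giving 75% + 25% = 100%.
Direct interest in Orion Capital LLC: 100%.

100%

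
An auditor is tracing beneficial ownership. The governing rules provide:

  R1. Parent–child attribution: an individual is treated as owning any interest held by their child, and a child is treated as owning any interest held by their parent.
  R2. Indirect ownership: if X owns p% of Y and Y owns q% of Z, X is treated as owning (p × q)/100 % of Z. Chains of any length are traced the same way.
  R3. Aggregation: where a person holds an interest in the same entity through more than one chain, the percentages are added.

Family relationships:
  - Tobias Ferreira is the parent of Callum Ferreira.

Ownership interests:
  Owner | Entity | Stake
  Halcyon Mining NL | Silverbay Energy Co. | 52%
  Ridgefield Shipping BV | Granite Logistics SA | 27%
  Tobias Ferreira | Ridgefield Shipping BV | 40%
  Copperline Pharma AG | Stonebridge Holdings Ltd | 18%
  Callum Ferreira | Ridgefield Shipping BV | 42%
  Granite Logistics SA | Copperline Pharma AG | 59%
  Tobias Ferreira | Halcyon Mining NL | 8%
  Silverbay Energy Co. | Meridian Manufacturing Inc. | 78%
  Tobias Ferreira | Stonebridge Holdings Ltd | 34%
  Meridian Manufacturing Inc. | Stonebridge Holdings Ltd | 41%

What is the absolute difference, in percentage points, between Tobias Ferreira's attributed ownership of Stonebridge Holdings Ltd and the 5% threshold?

32.681636

By parent–child attribution (R1), Tobias Ferreira is treated as also owning Callum Ferreira's interest in Ridgefield Shipping BV, giving 40% + 42% = 82%.
Chain via Halcyon Mining NL → Silverbay Energy Co. → Meridian Manufacturing Inc. (R2): 8% × 52% × 78% × 41% = 1.330368% of Stonebridge Holdings Ltd.
Chain via Ridgefield Shipping BV → Granite Logistics SA → Copperline Pharma AG (R2): 82% × 27% × 59% × 18% = 2.351268% of Stonebridge Holdings Ltd.
Direct interest in Stonebridge Holdings Ltd: 34%.
Aggregating (R3): 1.330368% + 2.351268% + 34% = 37.681636%.
37.681636% exceeds the 5% threshold by 32.681636 percentage points.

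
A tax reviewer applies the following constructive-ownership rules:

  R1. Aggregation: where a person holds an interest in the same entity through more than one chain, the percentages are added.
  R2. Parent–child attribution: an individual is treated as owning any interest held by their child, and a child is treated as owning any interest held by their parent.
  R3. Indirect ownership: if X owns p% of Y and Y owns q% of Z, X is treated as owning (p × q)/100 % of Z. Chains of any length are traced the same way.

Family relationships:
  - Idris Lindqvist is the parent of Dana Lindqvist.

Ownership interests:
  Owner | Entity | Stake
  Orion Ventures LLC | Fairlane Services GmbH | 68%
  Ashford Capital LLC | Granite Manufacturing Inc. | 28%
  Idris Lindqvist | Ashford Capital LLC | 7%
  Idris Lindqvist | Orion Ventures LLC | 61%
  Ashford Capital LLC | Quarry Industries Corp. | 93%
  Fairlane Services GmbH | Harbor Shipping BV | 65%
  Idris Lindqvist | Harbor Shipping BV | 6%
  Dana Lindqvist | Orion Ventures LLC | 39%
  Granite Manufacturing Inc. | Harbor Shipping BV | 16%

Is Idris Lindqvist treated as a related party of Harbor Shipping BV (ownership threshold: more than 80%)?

No

By parent–child attribution (R2), Idris Lindqvist is treated as also owning Dana Lindqvist's interest in Orion Ventures LLC, giving 61% + 39% = 100%.
Chain via Orion Ventures LLC → Fairlane Services GmbH (R3): 100% × 68% × 65% = 44.2% of Harbor Shipping BV.
Chain via Ashford Capital LLC → Granite Manufacturing Inc. (R3): 7% × 28% × 16% = 0.3136% of Harbor Shipping BV.
Direct interest in Harbor Shipping BV: 6%.
Aggregating (R1): 44.2% + 0.3136% + 6% = 50.5136%.
50.5136% does not exceed the 80% threshold, so Idris is not a related party to Harbor Shipping BV.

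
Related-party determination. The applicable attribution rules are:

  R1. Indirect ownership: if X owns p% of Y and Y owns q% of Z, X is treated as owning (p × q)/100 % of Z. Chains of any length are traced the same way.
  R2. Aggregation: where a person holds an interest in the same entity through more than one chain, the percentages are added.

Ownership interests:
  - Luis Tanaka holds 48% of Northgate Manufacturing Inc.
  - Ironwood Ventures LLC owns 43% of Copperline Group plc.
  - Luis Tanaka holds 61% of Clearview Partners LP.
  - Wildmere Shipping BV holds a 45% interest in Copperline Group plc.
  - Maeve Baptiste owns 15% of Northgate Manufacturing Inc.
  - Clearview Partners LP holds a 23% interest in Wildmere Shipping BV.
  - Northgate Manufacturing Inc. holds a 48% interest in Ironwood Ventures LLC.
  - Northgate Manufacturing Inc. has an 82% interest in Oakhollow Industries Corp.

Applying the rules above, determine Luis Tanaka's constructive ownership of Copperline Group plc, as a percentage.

Chain via Northgate Manufacturing Inc. → Ironwood Ventures LLC (R1): 48% × 48% × 43% = 9.9072% of Copperline Group plc.
Chain via Clearview Partners LP → Wildmere Shipping BV (R1): 61% × 23% × 45% = 6.3135% of Copperline Group plc.
Aggregating (R2): 9.9072% + 6.3135% = 16.2207%.

16.2207%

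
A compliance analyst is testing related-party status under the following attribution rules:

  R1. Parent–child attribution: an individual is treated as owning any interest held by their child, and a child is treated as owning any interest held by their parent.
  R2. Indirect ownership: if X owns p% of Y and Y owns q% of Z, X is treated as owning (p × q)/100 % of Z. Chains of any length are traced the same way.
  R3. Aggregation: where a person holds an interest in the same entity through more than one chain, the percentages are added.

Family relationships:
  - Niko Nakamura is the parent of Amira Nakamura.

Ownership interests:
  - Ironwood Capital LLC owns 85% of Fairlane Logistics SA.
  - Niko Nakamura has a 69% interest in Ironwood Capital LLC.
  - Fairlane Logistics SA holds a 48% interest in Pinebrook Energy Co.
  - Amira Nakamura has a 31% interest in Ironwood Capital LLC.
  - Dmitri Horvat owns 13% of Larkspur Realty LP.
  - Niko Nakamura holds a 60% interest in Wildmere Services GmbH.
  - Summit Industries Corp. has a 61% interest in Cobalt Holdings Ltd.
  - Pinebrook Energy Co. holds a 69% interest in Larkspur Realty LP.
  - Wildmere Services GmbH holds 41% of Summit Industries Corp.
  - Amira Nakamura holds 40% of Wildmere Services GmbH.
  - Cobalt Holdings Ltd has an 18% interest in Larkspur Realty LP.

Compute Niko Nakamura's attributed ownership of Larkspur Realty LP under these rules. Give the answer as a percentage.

By parent–child attribution (R1), Niko Nakamura is treated as also owning Amira Nakamura's interest in Wildmere Services GmbH, giving 60% + 40% = 100%.
By parent–child attribution (R1), Niko Nakamura is treated as also owning Amira Nakamura's interest in Ironwood Capital LLC, giving 69% + 31% = 100%.
Chain via Wildmere Services GmbH → Summit Industries Corp. → Cobalt Holdings Ltd (R2): 100% × 41% × 61% × 18% = 4.5018% of Larkspur Realty LP.
Chain via Ironwood Capital LLC → Fairlane Logistics SA → Pinebrook Energy Co. (R2): 100% × 85% × 48% × 69% = 28.152% of Larkspur Realty LP.
Aggregating (R3): 4.5018% + 28.152% = 32.6538%.

32.6538%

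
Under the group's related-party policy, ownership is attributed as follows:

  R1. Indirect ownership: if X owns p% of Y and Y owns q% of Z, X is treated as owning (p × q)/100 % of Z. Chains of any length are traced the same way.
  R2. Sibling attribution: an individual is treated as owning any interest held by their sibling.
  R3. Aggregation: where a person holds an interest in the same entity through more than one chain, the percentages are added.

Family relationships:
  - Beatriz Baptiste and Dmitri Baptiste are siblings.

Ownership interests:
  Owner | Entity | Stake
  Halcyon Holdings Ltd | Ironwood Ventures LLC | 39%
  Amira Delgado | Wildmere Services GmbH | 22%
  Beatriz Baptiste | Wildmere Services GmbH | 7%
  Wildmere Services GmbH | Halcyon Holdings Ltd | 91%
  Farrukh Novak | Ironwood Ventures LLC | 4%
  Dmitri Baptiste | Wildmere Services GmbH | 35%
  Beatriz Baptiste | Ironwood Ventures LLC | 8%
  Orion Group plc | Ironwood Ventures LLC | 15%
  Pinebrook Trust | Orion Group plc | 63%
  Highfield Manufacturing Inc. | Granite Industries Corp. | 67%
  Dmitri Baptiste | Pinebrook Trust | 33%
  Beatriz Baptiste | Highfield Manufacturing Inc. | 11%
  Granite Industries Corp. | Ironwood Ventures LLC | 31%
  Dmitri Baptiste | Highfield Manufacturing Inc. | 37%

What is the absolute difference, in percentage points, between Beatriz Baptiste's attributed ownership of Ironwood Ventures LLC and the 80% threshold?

44.0061

By sibling attribution (R2), Beatriz Baptiste is treated as also owning Dmitri Baptiste's interest in Wildmere Services GmbH, giving 7% + 35% = 42%.
By sibling attribution (R2), Beatriz Baptiste is treated as also owning Dmitri Baptiste's interest in Highfield Manufacturing Inc, giving 11% + 37% = 48%.
By sibling attribution (R2), Beatriz Baptiste is treated as owning Dmitri Baptiste's 33% interest in Pinebrook Trust.
Chain via Wildmere Services GmbH → Halcyon Holdings Ltd (R1): 42% × 91% × 39% = 14.9058% of Ironwood Ventures LLC.
Chain via Highfield Manufacturing Inc. → Granite Industries Corp. (R1): 48% × 67% × 31% = 9.9696% of Ironwood Ventures LLC.
Direct interest in Ironwood Ventures LLC: 8%.
Chain via Pinebrook Trust → Orion Group plc (R1): 33% × 63% × 15% = 3.1185% of Ironwood Ventures LLC.
Aggregating (R3): 14.9058% + 9.9696% + 8% + 3.1185% = 35.9939%.
35.9939% falls short of the 80% threshold by 44.0061 percentage points.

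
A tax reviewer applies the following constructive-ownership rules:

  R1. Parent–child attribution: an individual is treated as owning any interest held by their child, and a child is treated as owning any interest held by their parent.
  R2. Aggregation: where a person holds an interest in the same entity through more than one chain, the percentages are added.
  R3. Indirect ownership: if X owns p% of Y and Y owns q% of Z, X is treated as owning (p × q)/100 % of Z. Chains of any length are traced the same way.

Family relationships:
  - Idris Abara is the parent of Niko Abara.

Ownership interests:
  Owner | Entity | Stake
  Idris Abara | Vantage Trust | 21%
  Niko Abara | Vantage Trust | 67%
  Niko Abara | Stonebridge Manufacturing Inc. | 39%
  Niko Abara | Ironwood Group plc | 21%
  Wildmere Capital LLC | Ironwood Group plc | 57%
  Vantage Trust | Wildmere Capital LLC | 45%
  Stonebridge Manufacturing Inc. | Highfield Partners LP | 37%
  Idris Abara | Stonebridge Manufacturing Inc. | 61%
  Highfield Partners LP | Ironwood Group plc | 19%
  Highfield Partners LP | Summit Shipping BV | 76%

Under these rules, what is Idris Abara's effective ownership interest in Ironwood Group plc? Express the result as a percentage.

By parent–child attribution (R1), Idris Abara is treated as also owning Niko Abara's interest in Stonebridge Manufacturing Inc, giving 61% + 39% = 100%.
By parent–child attribution (R1), Idris Abara is treated as also owning Niko Abara's interest in Vantage Trust, giving 21% + 67% = 88%.
By parent–child attribution (R1), Idris Abara is treated as owning Niko Abara's 21% interest in Ironwood Group plc.
Chain via Stonebridge Manufacturing Inc. → Highfield Partners LP (R3): 100% × 37% × 19% = 7.03% of Ironwood Group plc.
Chain via Vantage Trust → Wildmere Capital LLC (R3): 88% × 45% × 57% = 22.572% of Ironwood Group plc.
Direct interest in Ironwood Group plc: 21%.
Aggregating (R2): 7.03% + 22.572% + 21% = 50.602%.

50.602%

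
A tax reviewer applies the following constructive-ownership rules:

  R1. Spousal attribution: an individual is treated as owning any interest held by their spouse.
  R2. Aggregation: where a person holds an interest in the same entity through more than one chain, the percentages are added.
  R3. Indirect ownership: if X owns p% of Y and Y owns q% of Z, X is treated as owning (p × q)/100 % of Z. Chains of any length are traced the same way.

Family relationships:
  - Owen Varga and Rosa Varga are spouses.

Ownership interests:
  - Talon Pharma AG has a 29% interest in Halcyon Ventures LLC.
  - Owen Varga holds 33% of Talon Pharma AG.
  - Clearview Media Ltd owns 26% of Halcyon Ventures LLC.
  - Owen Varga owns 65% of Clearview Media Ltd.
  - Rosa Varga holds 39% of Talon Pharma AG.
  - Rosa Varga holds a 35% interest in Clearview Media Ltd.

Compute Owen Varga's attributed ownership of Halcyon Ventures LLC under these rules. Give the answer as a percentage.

46.88%

By spousal attribution (R1), Owen Varga is treated as also owning Rosa Varga's interest in Clearview Media Ltd, giving 65% + 35% = 100%.
By spousal attribution (R1), Owen Varga is treated as also owning Rosa Varga's interest in Talon Pharma AG, giving 33% + 39% = 72%.
Chain via Clearview Media Ltd (R3): 100% × 26% = 26% of Halcyon Ventures LLC.
Chain via Talon Pharma AG (R3): 72% × 29% = 20.88% of Halcyon Ventures LLC.
Aggregating (R2): 26% + 20.88% = 46.88%.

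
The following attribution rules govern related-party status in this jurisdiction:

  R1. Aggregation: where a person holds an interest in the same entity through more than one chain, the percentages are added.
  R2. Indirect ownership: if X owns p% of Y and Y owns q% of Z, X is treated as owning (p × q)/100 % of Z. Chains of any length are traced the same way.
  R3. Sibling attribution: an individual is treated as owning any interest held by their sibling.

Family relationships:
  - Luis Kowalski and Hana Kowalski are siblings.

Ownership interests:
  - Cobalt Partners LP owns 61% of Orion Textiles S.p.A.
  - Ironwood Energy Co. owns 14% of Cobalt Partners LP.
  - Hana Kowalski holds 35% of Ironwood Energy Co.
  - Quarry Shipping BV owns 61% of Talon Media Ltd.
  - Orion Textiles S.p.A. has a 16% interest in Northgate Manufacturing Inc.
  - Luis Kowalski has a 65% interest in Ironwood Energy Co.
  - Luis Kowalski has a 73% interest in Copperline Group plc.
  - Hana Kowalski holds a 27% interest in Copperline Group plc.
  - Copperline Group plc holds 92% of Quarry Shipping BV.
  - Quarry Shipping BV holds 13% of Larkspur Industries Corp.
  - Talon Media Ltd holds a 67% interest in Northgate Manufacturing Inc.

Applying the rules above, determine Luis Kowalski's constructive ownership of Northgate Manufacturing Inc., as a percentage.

By sibling attribution (R3), Luis Kowalski is treated as also owning Hana Kowalski's interest in Ironwood Energy Co, giving 65% + 35% = 100%.
By sibling attribution (R3), Luis Kowalski is treated as also owning Hana Kowalski's interest in Copperline Group plc, giving 73% + 27% = 100%.
Chain via Ironwood Energy Co. → Cobalt Partners LP → Orion Textiles S.p.A. (R2): 100% × 14% × 61% × 16% = 1.3664% of Northgate Manufacturing Inc.
Chain via Copperline Group plc → Quarry Shipping BV → Talon Media Ltd (R2): 100% × 92% × 61% × 67% = 37.6004% of Northgate Manufacturing Inc.
Aggregating (R1): 1.3664% + 37.6004% = 38.9668%.

38.9668%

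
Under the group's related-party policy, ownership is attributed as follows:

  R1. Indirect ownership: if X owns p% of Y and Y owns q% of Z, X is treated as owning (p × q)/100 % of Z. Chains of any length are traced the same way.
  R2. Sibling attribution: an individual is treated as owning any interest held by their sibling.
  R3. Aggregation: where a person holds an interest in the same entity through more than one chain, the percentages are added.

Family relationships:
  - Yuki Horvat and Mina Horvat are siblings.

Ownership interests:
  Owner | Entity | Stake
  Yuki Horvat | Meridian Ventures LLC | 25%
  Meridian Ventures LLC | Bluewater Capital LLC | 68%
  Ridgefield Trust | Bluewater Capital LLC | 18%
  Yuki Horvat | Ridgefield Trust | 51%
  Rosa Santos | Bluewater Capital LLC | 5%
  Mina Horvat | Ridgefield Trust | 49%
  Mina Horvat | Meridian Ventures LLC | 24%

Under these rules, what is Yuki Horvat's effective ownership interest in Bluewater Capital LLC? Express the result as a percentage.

51.32%

By sibling attribution (R2), Yuki Horvat is treated as also owning Mina Horvat's interest in Meridian Ventures LLC, giving 25% + 24% = 49%.
By sibling attribution (R2), Yuki Horvat is treated as also owning Mina Horvat's interest in Ridgefield Trust, giving 51% + 49% = 100%.
Chain via Meridian Ventures LLC (R1): 49% × 68% = 33.32% of Bluewater Capital LLC.
Chain via Ridgefield Trust (R1): 100% × 18% = 18% of Bluewater Capital LLC.
Aggregating (R3): 33.32% + 18% = 51.32%.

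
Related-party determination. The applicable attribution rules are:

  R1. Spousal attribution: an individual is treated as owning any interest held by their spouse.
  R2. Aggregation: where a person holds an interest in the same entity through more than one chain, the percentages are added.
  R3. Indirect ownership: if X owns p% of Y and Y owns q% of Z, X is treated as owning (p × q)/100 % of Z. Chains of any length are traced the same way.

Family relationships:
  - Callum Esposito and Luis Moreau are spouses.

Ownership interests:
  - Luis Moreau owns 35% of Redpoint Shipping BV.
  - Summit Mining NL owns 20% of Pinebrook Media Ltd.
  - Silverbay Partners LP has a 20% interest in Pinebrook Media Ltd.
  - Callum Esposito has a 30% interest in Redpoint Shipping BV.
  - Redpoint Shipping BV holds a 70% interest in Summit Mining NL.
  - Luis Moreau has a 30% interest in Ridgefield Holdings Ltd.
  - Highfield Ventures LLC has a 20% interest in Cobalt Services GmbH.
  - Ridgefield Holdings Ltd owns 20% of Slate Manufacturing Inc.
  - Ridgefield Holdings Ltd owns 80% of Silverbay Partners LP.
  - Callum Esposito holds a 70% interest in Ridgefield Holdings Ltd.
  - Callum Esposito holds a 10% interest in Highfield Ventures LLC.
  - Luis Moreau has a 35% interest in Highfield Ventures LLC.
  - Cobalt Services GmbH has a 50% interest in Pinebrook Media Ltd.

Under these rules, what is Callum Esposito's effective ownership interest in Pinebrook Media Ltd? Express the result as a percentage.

29.6%

By spousal attribution (R1), Callum Esposito is treated as also owning Luis Moreau's interest in Redpoint Shipping BV, giving 30% + 35% = 65%.
By spousal attribution (R1), Callum Esposito is treated as also owning Luis Moreau's interest in Ridgefield Holdings Ltd, giving 70% + 30% = 100%.
By spousal attribution (R1), Callum Esposito is treated as also owning Luis Moreau's interest in Highfield Ventures LLC, giving 10% + 35% = 45%.
Chain via Redpoint Shipping BV → Summit Mining NL (R3): 65% × 70% × 20% = 9.1% of Pinebrook Media Ltd.
Chain via Ridgefield Holdings Ltd → Silverbay Partners LP (R3): 100% × 80% × 20% = 16% of Pinebrook Media Ltd.
Chain via Highfield Ventures LLC → Cobalt Services GmbH (R3): 45% × 20% × 50% = 4.5% of Pinebrook Media Ltd.
Aggregating (R2): 9.1% + 16% + 4.5% = 29.6%.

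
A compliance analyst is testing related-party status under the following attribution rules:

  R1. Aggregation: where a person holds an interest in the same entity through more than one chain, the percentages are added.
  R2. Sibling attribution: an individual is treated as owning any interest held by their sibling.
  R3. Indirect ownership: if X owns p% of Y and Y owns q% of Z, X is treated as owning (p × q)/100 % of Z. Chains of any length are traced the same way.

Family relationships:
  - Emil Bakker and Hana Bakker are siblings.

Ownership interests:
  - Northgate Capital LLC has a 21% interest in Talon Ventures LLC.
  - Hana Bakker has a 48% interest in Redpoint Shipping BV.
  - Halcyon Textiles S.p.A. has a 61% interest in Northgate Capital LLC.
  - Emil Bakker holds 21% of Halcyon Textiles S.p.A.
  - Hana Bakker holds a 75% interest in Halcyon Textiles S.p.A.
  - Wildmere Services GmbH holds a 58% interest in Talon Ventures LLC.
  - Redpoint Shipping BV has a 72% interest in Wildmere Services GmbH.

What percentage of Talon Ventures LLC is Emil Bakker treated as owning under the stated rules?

By sibling attribution (R2), Emil Bakker is treated as also owning Hana Bakker's interest in Halcyon Textiles S.p.A, giving 21% + 75% = 96%.
By sibling attribution (R2), Emil Bakker is treated as owning Hana Bakker's 48% interest in Redpoint Shipping BV.
Chain via Halcyon Textiles S.p.A. → Northgate Capital LLC (R3): 96% × 61% × 21% = 12.2976% of Talon Ventures LLC.
Chain via Redpoint Shipping BV → Wildmere Services GmbH (R3): 48% × 72% × 58% = 20.0448% of Talon Ventures LLC.
Aggregating (R1): 12.2976% + 20.0448% = 32.3424%.

32.3424%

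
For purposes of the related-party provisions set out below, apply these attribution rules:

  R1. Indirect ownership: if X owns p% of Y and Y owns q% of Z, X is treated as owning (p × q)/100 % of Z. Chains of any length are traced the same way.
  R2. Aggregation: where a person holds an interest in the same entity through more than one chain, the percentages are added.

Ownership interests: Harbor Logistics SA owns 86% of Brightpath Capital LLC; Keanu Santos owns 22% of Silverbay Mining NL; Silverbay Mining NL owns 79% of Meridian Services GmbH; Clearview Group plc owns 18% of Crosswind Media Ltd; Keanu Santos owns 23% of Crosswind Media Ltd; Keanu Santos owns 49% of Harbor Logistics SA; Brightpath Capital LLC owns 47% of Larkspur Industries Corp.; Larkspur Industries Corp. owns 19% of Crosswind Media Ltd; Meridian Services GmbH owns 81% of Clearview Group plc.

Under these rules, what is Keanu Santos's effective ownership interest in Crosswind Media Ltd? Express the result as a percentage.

29.297106%

Chain via Harbor Logistics SA → Brightpath Capital LLC → Larkspur Industries Corp. (R1): 49% × 86% × 47% × 19% = 3.763102% of Crosswind Media Ltd.
Chain via Silverbay Mining NL → Meridian Services GmbH → Clearview Group plc (R1): 22% × 79% × 81% × 18% = 2.534004% of Crosswind Media Ltd.
Direct interest in Crosswind Media Ltd: 23%.
Aggregating (R2): 3.763102% + 2.534004% + 23% = 29.297106%.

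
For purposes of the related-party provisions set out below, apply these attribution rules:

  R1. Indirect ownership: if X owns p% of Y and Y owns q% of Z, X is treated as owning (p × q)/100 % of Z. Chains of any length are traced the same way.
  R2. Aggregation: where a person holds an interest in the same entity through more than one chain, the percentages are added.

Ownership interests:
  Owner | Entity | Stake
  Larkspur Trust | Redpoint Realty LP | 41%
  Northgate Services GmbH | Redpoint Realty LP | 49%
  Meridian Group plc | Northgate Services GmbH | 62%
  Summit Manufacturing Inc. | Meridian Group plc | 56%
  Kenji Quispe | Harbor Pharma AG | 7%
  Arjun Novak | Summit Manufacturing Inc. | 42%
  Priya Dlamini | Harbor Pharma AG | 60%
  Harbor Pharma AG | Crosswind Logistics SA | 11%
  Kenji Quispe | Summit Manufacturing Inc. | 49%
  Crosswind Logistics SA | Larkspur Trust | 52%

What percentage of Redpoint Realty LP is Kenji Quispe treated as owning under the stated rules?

8.500436%

Chain via Summit Manufacturing Inc. → Meridian Group plc → Northgate Services GmbH (R1): 49% × 56% × 62% × 49% = 8.336272% of Redpoint Realty LP.
Chain via Harbor Pharma AG → Crosswind Logistics SA → Larkspur Trust (R1): 7% × 11% × 52% × 41% = 0.164164% of Redpoint Realty LP.
Aggregating (R2): 8.336272% + 0.164164% = 8.500436%.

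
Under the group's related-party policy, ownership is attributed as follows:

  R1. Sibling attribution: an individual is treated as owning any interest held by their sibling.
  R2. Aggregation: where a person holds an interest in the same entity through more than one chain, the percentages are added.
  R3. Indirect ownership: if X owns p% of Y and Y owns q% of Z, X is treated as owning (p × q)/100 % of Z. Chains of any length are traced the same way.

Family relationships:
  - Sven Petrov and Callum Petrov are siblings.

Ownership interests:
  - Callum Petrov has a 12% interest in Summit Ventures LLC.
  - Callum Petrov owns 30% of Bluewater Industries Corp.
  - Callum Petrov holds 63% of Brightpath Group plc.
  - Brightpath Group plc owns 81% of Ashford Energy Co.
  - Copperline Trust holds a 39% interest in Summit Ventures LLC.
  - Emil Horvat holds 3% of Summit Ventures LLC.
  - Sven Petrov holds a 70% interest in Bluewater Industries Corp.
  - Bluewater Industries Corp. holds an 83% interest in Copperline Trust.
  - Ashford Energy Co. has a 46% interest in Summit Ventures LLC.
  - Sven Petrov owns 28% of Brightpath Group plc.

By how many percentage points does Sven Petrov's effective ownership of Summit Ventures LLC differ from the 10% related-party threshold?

By sibling attribution (R1), Sven Petrov is treated as also owning Callum Petrov's interest in Bluewater Industries Corp, giving 70% + 30% = 100%.
By sibling attribution (R1), Sven Petrov is treated as also owning Callum Petrov's interest in Brightpath Group plc, giving 28% + 63% = 91%.
By sibling attribution (R1), Sven Petrov is treated as owning Callum Petrov's 12% interest in Summit Ventures LLC.
Chain via Bluewater Industries Corp. → Copperline Trust (R3): 100% × 83% × 39% = 32.37% of Summit Ventures LLC.
Chain via Brightpath Group plc → Ashford Energy Co. (R3): 91% × 81% × 46% = 33.9066% of Summit Ventures LLC.
Direct interest in Summit Ventures LLC: 12%.
Aggregating (R2): 32.37% + 33.9066% + 12% = 78.2766%.
78.2766% exceeds the 10% threshold by 68.2766 percentage points.

68.2766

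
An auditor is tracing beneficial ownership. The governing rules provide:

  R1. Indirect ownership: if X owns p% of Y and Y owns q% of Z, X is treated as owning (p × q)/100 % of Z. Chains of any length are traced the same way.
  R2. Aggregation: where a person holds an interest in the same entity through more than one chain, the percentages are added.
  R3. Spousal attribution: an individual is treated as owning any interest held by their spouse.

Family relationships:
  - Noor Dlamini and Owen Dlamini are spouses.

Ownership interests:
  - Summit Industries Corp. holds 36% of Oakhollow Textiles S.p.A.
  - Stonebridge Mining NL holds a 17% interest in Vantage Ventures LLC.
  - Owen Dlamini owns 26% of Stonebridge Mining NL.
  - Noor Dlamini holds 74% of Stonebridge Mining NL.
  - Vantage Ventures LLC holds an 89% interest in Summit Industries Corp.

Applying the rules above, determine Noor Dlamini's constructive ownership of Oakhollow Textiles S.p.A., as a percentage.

By spousal attribution (R3), Noor Dlamini is treated as also owning Owen Dlamini's interest in Stonebridge Mining NL, giving 74% + 26% = 100%.
Chain via Stonebridge Mining NL → Vantage Ventures LLC → Summit Industries Corp. (R1): 100% × 17% × 89% × 36% = 5.4468% of Oakhollow Textiles S.p.A.

5.4468%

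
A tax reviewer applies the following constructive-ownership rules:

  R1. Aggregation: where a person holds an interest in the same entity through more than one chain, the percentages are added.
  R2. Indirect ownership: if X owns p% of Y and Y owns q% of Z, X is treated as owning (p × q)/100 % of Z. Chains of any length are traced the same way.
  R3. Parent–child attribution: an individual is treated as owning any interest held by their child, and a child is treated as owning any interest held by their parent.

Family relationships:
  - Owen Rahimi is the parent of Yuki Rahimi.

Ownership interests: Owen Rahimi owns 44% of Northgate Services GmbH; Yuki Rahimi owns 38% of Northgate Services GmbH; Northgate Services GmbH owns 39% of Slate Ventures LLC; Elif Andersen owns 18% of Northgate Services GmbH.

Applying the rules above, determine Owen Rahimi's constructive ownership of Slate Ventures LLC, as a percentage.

31.98%

By parent–child attribution (R3), Owen Rahimi is treated as also owning Yuki Rahimi's interest in Northgate Services GmbH, giving 44% + 38% = 82%.
Chain via Northgate Services GmbH (R2): 82% × 39% = 31.98% of Slate Ventures LLC.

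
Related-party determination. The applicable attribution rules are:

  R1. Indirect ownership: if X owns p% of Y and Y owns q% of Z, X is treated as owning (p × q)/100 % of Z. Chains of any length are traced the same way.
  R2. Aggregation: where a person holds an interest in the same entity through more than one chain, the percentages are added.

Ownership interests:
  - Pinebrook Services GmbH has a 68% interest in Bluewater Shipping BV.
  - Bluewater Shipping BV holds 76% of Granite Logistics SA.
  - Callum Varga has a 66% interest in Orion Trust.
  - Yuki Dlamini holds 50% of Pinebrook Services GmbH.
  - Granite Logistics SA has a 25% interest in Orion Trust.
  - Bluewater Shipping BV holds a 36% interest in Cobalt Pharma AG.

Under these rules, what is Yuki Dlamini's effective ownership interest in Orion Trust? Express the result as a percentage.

Chain via Pinebrook Services GmbH → Bluewater Shipping BV → Granite Logistics SA (R1): 50% × 68% × 76% × 25% = 6.46% of Orion Trust.

6.46%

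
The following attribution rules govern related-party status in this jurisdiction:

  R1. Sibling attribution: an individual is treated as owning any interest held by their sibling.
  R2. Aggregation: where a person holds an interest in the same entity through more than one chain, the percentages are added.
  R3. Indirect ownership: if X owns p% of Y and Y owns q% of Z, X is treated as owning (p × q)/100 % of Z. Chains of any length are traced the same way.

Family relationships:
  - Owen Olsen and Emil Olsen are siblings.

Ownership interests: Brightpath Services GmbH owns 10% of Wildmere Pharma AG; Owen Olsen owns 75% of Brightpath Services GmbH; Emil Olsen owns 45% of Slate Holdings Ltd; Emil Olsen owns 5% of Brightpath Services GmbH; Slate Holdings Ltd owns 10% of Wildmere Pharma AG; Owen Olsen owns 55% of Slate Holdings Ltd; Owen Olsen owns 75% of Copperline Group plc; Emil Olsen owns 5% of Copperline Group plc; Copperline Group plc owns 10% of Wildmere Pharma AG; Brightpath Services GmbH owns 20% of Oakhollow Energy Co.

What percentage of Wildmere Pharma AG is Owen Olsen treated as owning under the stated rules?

By sibling attribution (R1), Owen Olsen is treated as also owning Emil Olsen's interest in Copperline Group plc, giving 75% + 5% = 80%.
By sibling attribution (R1), Owen Olsen is treated as also owning Emil Olsen's interest in Brightpath Services GmbH, giving 75% + 5% = 80%.
By sibling attribution (R1), Owen Olsen is treated as also owning Emil Olsen's interest in Slate Holdings Ltd, giving 55% + 45% = 100%.
Chain via Copperline Group plc (R3): 80% × 10% = 8% of Wildmere Pharma AG.
Chain via Brightpath Services GmbH (R3): 80% × 10% = 8% of Wildmere Pharma AG.
Chain via Slate Holdings Ltd (R3): 100% × 10% = 10% of Wildmere Pharma AG.
Aggregating (R2): 8% + 8% + 10% = 26%.

26%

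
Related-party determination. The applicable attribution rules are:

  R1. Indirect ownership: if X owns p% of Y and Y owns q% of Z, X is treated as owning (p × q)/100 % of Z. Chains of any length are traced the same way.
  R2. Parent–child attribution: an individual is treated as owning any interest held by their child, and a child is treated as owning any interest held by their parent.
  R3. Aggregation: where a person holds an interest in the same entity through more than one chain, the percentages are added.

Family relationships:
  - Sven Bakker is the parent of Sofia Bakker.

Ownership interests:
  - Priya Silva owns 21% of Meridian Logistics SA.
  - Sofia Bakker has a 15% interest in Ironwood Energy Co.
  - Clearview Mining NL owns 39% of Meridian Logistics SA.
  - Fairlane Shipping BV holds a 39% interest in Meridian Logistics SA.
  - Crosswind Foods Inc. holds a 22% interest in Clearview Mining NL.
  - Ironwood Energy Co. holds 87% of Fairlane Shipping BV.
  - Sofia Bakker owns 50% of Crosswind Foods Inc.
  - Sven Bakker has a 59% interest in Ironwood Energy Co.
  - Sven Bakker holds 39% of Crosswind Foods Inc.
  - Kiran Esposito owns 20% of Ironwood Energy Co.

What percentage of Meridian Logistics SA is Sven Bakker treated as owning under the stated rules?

32.7444%

By parent–child attribution (R2), Sven Bakker is treated as also owning Sofia Bakker's interest in Crosswind Foods Inc, giving 39% + 50% = 89%.
By parent–child attribution (R2), Sven Bakker is treated as also owning Sofia Bakker's interest in Ironwood Energy Co, giving 59% + 15% = 74%.
Chain via Crosswind Foods Inc. → Clearview Mining NL (R1): 89% × 22% × 39% = 7.6362% of Meridian Logistics SA.
Chain via Ironwood Energy Co. → Fairlane Shipping BV (R1): 74% × 87% × 39% = 25.1082% of Meridian Logistics SA.
Aggregating (R3): 7.6362% + 25.1082% = 32.7444%.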